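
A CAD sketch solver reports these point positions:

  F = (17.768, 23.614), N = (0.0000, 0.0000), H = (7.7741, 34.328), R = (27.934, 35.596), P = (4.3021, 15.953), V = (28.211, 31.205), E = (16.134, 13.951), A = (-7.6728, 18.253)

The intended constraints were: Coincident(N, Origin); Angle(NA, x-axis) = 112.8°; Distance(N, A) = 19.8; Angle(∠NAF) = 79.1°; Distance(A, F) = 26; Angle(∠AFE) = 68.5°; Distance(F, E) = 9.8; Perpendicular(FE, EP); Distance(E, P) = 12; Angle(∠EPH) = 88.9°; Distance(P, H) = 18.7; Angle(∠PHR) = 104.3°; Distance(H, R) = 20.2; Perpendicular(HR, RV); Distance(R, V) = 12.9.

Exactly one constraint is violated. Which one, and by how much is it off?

Distance(R, V) = 12.9 — off by 8.50.

N = (0.00, 0.00) ✓; NA at 112.8° ✓; |NA| = 19.80 ✓; ∠NAF = 79.10° ✓; |AF| = 26.00 ✓; ∠AFE = 68.50° ✓; |FE| = 9.800 ✓; ∠(FE, EP) = 90.01° ✓; |EP| = 12.00 ✓; ∠EPH = 88.90° ✓; |PH| = 18.70 ✓; ∠PHR = 104.3° ✓; |HR| = 20.20 ✓; ∠(HR, RV) = 89.99° ✓; |RV| = 4.400 ✗.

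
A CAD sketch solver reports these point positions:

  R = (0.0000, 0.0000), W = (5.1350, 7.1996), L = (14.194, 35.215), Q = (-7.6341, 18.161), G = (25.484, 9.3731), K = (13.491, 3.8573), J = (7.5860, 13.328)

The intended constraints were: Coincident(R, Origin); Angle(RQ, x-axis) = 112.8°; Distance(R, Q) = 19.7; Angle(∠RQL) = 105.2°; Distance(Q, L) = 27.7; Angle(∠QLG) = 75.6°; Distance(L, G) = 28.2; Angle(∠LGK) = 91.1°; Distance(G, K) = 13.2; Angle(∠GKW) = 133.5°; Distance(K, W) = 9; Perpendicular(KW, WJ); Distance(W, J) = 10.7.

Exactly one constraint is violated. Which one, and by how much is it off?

Distance(W, J) = 10.7 — off by 4.10.

R = (0.00, 0.00) ✓; RQ at 112.8° ✓; |RQ| = 19.70 ✓; ∠RQL = 105.2° ✓; |QL| = 27.70 ✓; ∠QLG = 75.60° ✓; |LG| = 28.20 ✓; ∠LGK = 91.10° ✓; |GK| = 13.20 ✓; ∠GKW = 133.5° ✓; |KW| = 9.000 ✓; ∠(KW, WJ) = 90.00° ✓; |WJ| = 6.600 ✗.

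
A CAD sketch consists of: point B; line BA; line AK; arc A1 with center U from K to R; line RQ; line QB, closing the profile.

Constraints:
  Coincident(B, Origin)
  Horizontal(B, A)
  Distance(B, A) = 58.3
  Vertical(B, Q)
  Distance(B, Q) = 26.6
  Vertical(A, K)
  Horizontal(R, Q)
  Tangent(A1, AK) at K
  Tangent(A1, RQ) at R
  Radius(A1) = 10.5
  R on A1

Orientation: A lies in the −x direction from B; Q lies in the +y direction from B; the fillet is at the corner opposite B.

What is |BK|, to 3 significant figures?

60.5

B is at the origin; BA is horizontal with |BA| = 58.3 and A on the −x side, so A = (-58.3, 0.00). BQ is vertical with |BQ| = 26.6 and Q on the +y side, so Q = (0.00, 26.6). The virtual corner opposite B is at (-58.3, 26.6). A1 meets AK tangentially, so UK is at right angles to AK and since A1 is tangent to RQ there, UR ⟂ RQ, with radius 10.5, so the center U sits 10.5 in from both sides at U = (-47.8, 16.1). That places the tangent points at K = (-58.3, 16.1) on AK and R = (-47.8, 26.6) on RQ. Then |BK| = |K − B| = 60.5.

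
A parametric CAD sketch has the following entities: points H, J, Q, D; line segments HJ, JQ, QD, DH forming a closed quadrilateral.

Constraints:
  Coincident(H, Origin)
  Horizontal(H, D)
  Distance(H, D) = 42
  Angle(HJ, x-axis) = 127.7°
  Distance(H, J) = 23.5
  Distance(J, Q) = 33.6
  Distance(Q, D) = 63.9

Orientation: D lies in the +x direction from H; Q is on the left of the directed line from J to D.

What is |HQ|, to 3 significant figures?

48.7

Checks: |JQ| = 33.60 ✓; |QD| = 63.90 ✓.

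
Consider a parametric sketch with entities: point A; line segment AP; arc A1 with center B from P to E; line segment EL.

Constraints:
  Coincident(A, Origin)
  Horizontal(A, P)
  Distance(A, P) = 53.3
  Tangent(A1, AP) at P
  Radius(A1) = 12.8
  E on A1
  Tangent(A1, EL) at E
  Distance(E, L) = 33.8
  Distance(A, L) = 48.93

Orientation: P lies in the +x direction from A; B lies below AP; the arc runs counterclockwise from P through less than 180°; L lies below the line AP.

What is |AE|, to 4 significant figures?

42.19

A is at the origin; A and P share the same y with |AP| = 53.3 and P on the +x side, so P = (53.30, 0.000). Since A1 is tangent to AP there, BP ⟂ AP, so B = P + (0, -12.8) = (53.30, -12.80). Since BE ⟂ EL (tangency), |BL| = √(12.8² + 33.8²) = 36.14 regardless of where E sits on A1. So L lies on both circle(A, 48.93) and circle(B, 36.14); the below-AP intersection is L = (28.91, -39.47). E is the foot of the tangent from L: E = (41.41, -8.068).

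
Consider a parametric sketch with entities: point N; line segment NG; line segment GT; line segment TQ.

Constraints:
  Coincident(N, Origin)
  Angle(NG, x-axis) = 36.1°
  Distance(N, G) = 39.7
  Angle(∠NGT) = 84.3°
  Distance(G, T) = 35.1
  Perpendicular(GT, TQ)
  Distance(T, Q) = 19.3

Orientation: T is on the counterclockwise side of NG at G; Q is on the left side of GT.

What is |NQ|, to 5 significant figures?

37.134

N is at the origin; NG runs at 36.1° with length 39.7, so G = 39.7·(cos 36.1°, sin 36.1°) = (32.077, 23.391). ∠NGT = 84.3°, so GT runs at 36.1° + (180° − 84.3°) = 131.80° from the x-axis; with |GT| = 35.1, T = G + 35.1·(cos 131.80°, sin 131.80°) = (8.6819, 49.557). GT ⟂ TQ; with |TQ| = 19.3 on the left of GT, Q = T + 19.3·(-0.74548, -0.66653) = (-5.7058, 36.693). Then |NQ| = |Q − N| = 37.134.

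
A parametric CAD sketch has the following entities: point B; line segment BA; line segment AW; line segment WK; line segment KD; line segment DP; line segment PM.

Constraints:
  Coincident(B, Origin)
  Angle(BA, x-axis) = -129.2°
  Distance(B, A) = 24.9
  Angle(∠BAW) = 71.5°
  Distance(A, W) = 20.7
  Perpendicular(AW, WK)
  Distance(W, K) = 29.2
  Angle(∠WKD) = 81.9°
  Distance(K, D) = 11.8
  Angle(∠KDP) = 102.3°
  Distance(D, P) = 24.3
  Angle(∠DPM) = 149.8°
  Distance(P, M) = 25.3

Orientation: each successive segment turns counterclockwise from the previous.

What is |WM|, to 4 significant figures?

19.58

∠KDP = 102.3° gives DP at -114.9° from the x-axis; with |DP| = 24.3, P = (-7.799, -18.77). ∠DPM = 149.8° gives PM at -84.70° from the x-axis; with |PM| = 25.3, M = (-5.462, -43.96). Then |WM| = |M − W| = 19.58.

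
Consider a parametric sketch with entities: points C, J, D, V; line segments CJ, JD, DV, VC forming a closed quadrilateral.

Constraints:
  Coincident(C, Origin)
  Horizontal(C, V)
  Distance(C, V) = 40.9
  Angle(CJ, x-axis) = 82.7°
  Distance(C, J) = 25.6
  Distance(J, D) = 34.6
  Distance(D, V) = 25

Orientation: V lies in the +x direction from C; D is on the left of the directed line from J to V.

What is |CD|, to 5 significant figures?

45.257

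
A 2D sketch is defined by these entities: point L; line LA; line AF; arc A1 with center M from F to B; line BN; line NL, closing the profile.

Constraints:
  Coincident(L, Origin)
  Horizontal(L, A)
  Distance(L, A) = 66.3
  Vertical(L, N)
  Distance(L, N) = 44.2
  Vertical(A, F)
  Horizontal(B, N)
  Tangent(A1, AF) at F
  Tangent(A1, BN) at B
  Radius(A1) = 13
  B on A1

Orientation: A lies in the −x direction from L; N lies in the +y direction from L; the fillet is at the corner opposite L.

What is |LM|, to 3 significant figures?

61.8

L is at the origin; LA is horizontal with |LA| = 66.3 and A on the −x side, so A = (-66.3, 0.00). LN is vertical with |LN| = 44.2 and N on the +y side, so N = (0.00, 44.2). The virtual corner opposite L is at (-66.3, 44.2). Since A1 is tangent to AF there, MF ⟂ AF and the tangent condition forces MB to be normal to BN, with radius 13.0, so the center M sits 13.0 in from both sides at M = (-53.3, 31.2). Then |LM| = |M − L| = 61.8.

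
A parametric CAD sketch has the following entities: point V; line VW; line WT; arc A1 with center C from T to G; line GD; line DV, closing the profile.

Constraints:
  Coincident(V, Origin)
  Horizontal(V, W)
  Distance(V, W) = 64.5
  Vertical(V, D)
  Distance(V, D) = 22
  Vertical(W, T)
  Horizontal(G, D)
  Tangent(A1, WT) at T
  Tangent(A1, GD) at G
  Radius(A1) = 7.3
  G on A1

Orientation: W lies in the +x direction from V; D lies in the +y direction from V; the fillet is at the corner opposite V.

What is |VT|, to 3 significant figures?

66.2

The virtual corner opposite V is at (64.5, 22.0). A1 meets WT tangentially, so CT is at right angles to WT and tangency of A1 to GD means the radius CG is perpendicular to GD, with radius 7.3, so the center C sits 7.3 in from both sides at C = (57.2, 14.7). That places the tangent points at T = (64.5, 14.7) on WT and G = (57.2, 22.0) on GD. Then |VT| = |T − V| = 66.2.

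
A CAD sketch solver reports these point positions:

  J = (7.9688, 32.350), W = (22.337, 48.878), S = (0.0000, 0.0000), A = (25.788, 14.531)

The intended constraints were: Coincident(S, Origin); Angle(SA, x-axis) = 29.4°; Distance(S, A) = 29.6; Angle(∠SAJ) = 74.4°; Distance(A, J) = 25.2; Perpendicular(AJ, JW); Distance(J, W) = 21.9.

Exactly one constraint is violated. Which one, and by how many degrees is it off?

Perpendicular(AJ, JW) — off by 4.00°.

S = (0.00, 0.00) ✓; SA at 29.40° ✓; |SA| = 29.60 ✓; ∠SAJ = 74.40° ✓; |AJ| = 25.20 ✓; ∠(AJ, JW) = 86.00° ✗; |JW| = 21.90 ✓.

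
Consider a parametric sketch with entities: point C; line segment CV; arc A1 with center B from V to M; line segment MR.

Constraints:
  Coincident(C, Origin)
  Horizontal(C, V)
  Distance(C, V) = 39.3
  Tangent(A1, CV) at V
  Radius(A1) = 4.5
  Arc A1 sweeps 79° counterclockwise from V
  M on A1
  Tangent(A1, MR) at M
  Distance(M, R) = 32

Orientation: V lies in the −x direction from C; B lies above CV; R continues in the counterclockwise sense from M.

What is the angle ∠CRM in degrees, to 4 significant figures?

50.38°

C is at the origin; C and V share the same y with |CV| = 39.3 and V on the −x side, so V = (-39.30, 0.000). The tangent condition forces BV to be normal to CV, so B = V + (0, 4.5) = (-39.30, 4.500). On A1, V sits at bearing -90° from B; a 79° counterclockwise sweep puts M at bearing -11°, so M = B + 4.5·(cos -11°, sin -11°) = (-34.88, 3.641). The tangent condition forces BM to be normal to MR, so MR runs along (−sin -11°, cos -11°); with |MR| = 32.0, R = (-28.78, 35.05). Then cos ∠CRM = RC·RM / (|RC||RM|), giving 50.38°.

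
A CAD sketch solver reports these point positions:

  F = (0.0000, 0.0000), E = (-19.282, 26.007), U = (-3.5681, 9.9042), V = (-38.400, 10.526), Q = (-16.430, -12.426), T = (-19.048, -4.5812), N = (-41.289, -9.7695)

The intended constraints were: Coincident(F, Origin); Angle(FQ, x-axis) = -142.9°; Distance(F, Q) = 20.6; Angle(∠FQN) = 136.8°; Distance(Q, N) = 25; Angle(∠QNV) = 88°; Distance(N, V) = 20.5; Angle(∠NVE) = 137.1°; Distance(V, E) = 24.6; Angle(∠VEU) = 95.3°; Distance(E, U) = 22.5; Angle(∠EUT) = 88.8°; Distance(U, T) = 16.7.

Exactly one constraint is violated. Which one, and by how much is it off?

Distance(U, T) = 16.7 — off by 4.50.

F = (0.00, 0.00) ✓; FQ at -142.9° ✓; |FQ| = 20.60 ✓; ∠FQN = 136.8° ✓; |QN| = 25.00 ✓; ∠QNV = 88.00° ✓; |NV| = 20.50 ✓; ∠NVE = 137.1° ✓; |VE| = 24.60 ✓; ∠VEU = 95.30° ✓; |EU| = 22.50 ✓; ∠EUT = 88.80° ✓; |UT| = 21.20 ✗.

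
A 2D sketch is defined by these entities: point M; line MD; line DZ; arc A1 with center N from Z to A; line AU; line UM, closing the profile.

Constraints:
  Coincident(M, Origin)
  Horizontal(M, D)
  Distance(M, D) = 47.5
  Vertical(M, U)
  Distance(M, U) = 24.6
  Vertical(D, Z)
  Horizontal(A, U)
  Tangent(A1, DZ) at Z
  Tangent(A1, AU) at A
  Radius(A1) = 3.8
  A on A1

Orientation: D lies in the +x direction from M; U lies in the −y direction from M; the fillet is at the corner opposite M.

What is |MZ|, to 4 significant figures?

51.85

M is at the origin; M and D share the same y with |MD| = 47.5 and D on the +x side, so D = (47.50, 0.000). M and U share the same x with |MU| = 24.6 and U on the −y side, so U = (0.000, -24.60). The virtual corner opposite M is at (47.50, -24.60). Tangency of A1 to DZ means the radius NZ is perpendicular to DZ and the tangent condition forces NA to be normal to AU, with radius 3.8, so the center N sits 3.8 in from both sides at N = (43.70, -20.80). That places the tangent points at Z = (47.50, -20.80) on DZ and A = (43.70, -24.60) on AU. Then |MZ| = |Z − M| = 51.85.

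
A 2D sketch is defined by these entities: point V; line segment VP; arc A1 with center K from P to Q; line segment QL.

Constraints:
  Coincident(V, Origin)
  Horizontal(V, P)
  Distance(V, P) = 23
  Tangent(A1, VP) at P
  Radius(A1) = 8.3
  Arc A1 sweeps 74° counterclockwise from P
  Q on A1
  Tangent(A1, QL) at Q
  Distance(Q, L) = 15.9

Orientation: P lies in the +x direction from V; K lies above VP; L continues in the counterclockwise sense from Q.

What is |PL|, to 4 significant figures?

24.62

V is at the origin; VP is horizontal with |VP| = 23.0 and P on the +x side, so P = (23.00, 0.000). Tangency of A1 to VP means the radius KP is perpendicular to VP, so K = P + (0, 8.3) = (23.00, 8.300). On A1, P sits at bearing -90° from K; a 74° counterclockwise sweep puts Q at bearing -16°, so Q = K + 8.3·(cos -16°, sin -16°) = (30.98, 6.012). Tangency of A1 to QL means the radius KQ is perpendicular to QL, so QL runs along (−sin -16°, cos -16°); with |QL| = 15.9, L = (35.36, 21.30). Then |PL| = |L − P| = 24.62.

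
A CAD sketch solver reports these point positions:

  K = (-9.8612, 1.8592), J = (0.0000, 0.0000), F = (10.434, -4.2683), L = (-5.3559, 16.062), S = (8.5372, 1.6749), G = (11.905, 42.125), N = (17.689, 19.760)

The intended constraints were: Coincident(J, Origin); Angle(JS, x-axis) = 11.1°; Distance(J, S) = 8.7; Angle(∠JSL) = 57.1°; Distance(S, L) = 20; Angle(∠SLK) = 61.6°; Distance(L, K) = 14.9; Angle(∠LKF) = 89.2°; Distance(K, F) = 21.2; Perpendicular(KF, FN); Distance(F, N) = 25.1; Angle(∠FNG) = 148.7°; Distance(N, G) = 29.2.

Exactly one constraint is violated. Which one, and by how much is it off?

Distance(N, G) = 29.2 — off by 6.10.

J = (0.00, 0.00) ✓; JS at 11.10° ✓; |JS| = 8.700 ✓; ∠JSL = 57.10° ✓; |SL| = 20.00 ✓; ∠SLK = 61.60° ✓; |LK| = 14.90 ✓; ∠LKF = 89.20° ✓; |KF| = 21.20 ✓; ∠(KF, FN) = 90.00° ✓; |FN| = 25.10 ✓; ∠FNG = 148.7° ✓; |NG| = 23.10 ✗.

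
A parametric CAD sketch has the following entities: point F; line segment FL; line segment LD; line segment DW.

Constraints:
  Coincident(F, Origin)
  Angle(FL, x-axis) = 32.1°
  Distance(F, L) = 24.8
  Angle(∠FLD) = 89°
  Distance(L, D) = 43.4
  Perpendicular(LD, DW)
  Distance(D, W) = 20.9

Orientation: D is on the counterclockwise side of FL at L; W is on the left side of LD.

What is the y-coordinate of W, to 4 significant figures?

38.12

∠FLD = 89.0°, so LD runs at 32.1° + (180° − 89.0°) = 123.1° from the x-axis; with |LD| = 43.4, D = L + 43.4·(cos 123.1°, sin 123.1°) = (-2.692, 49.54). The perpendicularity gives DW at right angles to LD; with |DW| = 20.9 on the left of LD, W = D + 20.9·(-0.8377, -0.5461) = (-20.20, 38.12). So W.y = 38.12.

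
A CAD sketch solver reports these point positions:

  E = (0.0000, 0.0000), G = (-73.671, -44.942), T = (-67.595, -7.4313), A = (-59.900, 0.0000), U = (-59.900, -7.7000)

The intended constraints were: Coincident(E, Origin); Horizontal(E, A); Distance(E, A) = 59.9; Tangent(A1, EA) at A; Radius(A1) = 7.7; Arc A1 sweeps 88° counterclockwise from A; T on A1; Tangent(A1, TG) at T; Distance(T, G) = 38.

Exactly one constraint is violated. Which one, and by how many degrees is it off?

Tangent(A1, TG) at T — off by 7.20°.

E = (0.00, 0.00) ✓; E.y = 0.00, A.y = 0.00 ✓; |EA| = 59.90 ✓; ∠(UA, AE) = 90.00° ✓; |UA| = 7.700 ✓; bearing(U→T) − bearing(U→A) = 88.00° ✓; |UT| = 7.700 ✓; ∠(UT, TG) = 97.20° ✗; |TG| = 38.00 ✓.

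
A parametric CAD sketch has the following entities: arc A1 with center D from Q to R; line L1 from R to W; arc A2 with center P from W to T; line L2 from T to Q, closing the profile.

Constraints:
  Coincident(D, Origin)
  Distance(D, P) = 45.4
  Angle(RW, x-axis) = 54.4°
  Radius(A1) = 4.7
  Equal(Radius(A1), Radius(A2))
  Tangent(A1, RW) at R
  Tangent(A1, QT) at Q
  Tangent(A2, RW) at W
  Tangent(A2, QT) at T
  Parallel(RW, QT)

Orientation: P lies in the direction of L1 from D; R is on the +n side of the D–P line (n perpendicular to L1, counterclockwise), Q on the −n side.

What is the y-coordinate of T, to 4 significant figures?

34.18

The slot axis is L1's direction at 54.4°, so u = (cos 54.4°, sin 54.4°) = (0.5821, 0.8131) and n = (−sin 54.4°, cos 54.4°) = (-0.8131, 0.5821). D is at the origin and P lies 45.4 along u from D, so P = 45.4·u = (26.43, 36.91). Tangency of A1 to both parallel lines with radius 4.7 puts R and Q at D ± 4.7·n: R = (-3.822, 2.736), Q = (3.822, -2.736). Equal radii place W and T the same way about P: W = P + 4.7·n = (22.61, 39.65), T = P − 4.7·n = (30.25, 34.18). So T.y = 34.18.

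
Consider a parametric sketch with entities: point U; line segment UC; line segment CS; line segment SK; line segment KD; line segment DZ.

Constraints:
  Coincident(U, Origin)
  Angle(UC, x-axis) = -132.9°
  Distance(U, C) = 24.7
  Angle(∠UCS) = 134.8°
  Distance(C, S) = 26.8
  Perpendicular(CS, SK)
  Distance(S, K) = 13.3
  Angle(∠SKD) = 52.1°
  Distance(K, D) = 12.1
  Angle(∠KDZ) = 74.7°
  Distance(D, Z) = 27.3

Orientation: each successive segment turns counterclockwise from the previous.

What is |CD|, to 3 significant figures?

18.2

U is at the origin; UC runs at -132.9° with length 24.7, so C = (-16.8, -18.1). ∠UCS = 134.8° gives CS at -87.7° from the x-axis; with |CS| = 26.8, S = (-15.7, -44.9). CS ⟂ SK, so SK runs at 2.30°; with |SK| = 13.3, K = (-2.45, -44.3). ∠SKD = 52.1° gives KD at 130° from the x-axis; with |KD| = 12.1, D = (-10.3, -35.1). Then |CD| = |D − C| = 18.2.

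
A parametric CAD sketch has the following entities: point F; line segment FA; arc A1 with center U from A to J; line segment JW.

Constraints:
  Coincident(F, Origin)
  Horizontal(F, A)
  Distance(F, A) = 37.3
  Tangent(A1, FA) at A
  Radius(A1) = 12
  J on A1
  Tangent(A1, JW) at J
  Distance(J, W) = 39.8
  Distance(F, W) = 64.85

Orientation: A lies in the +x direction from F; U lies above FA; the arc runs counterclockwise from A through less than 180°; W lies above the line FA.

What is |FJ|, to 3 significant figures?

51.2

F is at the origin; FA is horizontal with |FA| = 37.3 and A on the +x side, so A = (37.3, 0.00). A1 meets FA tangentially, so UA is at right angles to FA, so U = A + (0, 12) = (37.3, 12.0). Since UJ ⟂ JW (tangency), |UW| = √(12.0² + 39.8²) = 41.6 regardless of where J sits on A1. So W lies on both circle(F, 64.85) and circle(U, 41.6); the above-FA intersection is W = (36.6, 53.6). J is the foot of the tangent from W: J = (48.7, 15.7).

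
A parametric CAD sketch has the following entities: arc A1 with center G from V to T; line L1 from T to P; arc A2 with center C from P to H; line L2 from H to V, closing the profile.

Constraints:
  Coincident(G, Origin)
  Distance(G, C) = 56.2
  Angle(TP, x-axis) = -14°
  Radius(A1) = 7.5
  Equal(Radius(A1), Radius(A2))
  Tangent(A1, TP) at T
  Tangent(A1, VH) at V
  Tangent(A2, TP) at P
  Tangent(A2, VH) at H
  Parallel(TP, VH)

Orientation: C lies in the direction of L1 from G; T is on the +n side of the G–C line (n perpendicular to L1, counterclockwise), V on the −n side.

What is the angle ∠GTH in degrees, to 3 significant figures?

75.1°

The slot axis is L1's direction at -14.0°, so u = (cos -14.0°, sin -14.0°) = (0.970, -0.242) and n = (−sin -14.0°, cos -14.0°) = (0.242, 0.970). G is at the origin and C lies 56.2 along u from G, so C = 56.2·u = (54.5, -13.6). Tangency of A1 to both parallel lines with radius 7.5 puts T and V at G ± 7.5·n: T = (1.81, 7.28), V = (-1.81, -7.28). Equal radii place P and H the same way about C: P = C + 7.5·n = (56.3, -6.32), H = C − 7.5·n = (52.7, -20.9). Then cos ∠GTH = TG·TH / (|TG||TH|), giving 75.1°.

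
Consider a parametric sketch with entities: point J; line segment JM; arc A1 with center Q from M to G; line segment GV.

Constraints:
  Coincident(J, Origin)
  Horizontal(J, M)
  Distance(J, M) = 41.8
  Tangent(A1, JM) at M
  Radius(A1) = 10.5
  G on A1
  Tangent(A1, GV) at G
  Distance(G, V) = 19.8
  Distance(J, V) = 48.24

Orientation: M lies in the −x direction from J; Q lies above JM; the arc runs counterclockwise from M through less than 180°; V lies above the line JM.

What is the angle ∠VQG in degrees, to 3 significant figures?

62.1°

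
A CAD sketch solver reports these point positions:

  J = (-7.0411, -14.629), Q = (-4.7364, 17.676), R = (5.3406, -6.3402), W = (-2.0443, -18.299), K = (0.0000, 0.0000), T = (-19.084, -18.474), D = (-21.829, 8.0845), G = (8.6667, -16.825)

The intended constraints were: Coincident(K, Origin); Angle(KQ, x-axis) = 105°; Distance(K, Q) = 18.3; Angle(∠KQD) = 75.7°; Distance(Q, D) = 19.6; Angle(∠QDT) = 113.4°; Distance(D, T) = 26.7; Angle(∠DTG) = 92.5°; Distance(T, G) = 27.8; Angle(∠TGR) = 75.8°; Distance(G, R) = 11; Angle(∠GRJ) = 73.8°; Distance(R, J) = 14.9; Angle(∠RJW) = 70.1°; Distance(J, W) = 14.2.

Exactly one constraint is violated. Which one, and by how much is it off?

Distance(J, W) = 14.2 — off by 8.00.

K = (0.00, 0.00) ✓; KQ at 105.0° ✓; |KQ| = 18.30 ✓; ∠KQD = 75.70° ✓; |QD| = 19.60 ✓; ∠QDT = 113.4° ✓; |DT| = 26.70 ✓; ∠DTG = 92.50° ✓; |TG| = 27.80 ✓; ∠TGR = 75.80° ✓; |GR| = 11.00 ✓; ∠GRJ = 73.80° ✓; |RJ| = 14.90 ✓; ∠RJW = 70.10° ✓; |JW| = 6.200 ✗.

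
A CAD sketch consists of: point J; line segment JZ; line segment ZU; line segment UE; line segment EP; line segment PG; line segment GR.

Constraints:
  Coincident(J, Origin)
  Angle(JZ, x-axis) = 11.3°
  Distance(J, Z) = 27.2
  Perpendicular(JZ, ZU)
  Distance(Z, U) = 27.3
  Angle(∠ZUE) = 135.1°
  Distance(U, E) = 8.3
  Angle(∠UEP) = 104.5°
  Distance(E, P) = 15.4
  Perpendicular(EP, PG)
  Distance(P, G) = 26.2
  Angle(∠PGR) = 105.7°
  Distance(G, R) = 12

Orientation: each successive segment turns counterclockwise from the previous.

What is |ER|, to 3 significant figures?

29.7

EP ⟂ PG, so PG runs at -48.3°; with |PG| = 26.2, G = (20.4, 6.91). ∠PGR = 105.7° gives GR at 26.0° from the x-axis; with |GR| = 12.0, R = (31.1, 12.2). Then |ER| = |R − E| = 29.7.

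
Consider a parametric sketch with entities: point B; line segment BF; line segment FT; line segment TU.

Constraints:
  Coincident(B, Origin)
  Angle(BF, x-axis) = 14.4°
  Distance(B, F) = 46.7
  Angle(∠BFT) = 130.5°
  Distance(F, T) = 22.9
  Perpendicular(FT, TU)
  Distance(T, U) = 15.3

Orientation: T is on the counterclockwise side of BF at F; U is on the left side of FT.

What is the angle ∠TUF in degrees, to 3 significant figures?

56.3°

B is at the origin; BF runs at 14.4° with length 46.7, so F = 46.7·(cos 14.4°, sin 14.4°) = (45.2, 11.6). ∠BFT = 130.5°, so FT runs at 14.4° + (180° − 130.5°) = 63.9° from the x-axis; with |FT| = 22.9, T = F + 22.9·(cos 63.9°, sin 63.9°) = (55.3, 32.2). FT ⟂ TU; with |TU| = 15.3 on the left of FT, U = T + 15.3·(-0.898, 0.440) = (41.6, 38.9). Then cos ∠TUF = UT·UF / (|UT||UF|), giving 56.3°.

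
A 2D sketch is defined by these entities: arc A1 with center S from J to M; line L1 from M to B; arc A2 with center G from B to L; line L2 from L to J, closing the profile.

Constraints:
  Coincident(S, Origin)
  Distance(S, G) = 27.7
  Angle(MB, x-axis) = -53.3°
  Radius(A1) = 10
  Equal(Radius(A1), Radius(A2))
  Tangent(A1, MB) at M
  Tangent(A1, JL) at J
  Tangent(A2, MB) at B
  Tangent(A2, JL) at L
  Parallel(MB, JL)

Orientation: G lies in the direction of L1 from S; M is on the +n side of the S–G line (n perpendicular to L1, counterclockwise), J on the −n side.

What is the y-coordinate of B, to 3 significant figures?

-16.2

The slot axis is L1's direction at -53.3°, so u = (cos -53.3°, sin -53.3°) = (0.598, -0.802) and n = (−sin -53.3°, cos -53.3°) = (0.802, 0.598). S is at the origin and G lies 27.7 along u from S, so G = 27.7·u = (16.6, -22.2). Tangency of A1 to both parallel lines with radius 10.0 puts M and J at S ± 10.0·n: M = (8.02, 5.98), J = (-8.02, -5.98). Equal radii place B and L the same way about G: B = G + 10.0·n = (24.6, -16.2), L = G − 10.0·n = (8.54, -28.2). So B.y = -16.2.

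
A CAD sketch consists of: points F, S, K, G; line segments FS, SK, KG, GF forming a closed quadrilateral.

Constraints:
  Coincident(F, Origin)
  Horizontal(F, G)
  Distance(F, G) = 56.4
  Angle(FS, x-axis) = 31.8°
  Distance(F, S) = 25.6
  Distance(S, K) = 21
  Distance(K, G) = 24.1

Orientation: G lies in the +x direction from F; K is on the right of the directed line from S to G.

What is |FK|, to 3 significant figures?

33.0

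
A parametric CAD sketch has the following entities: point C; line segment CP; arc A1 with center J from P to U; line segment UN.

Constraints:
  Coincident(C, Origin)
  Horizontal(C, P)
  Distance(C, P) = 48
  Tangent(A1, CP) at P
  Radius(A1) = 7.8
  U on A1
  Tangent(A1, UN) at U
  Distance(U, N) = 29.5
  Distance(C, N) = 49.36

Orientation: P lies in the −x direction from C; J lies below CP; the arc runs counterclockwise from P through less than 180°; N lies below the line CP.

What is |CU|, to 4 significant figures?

55.42

C is at the origin; CP is horizontal with |CP| = 48.0 and P on the −x side, so P = (-48.00, 0.000). The tangent condition forces JP to be normal to CP, so J = P + (0, -7.8) = (-48.00, -7.800). Since JU ⟂ UN (tangency), |JN| = √(7.8² + 29.5²) = 30.51 regardless of where U sits on A1. So N lies on both circle(C, 49.36) and circle(J, 30.51); the below-CP intersection is N = (-34.59, -35.21). U is the foot of the tangent from N: U = (-53.90, -12.90).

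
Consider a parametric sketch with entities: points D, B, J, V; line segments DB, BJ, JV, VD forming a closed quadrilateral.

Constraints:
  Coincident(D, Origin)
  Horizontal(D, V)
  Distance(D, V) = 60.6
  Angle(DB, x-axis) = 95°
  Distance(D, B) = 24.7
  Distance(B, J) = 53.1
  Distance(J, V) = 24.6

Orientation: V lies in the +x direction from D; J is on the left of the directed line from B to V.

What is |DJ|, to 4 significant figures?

55.71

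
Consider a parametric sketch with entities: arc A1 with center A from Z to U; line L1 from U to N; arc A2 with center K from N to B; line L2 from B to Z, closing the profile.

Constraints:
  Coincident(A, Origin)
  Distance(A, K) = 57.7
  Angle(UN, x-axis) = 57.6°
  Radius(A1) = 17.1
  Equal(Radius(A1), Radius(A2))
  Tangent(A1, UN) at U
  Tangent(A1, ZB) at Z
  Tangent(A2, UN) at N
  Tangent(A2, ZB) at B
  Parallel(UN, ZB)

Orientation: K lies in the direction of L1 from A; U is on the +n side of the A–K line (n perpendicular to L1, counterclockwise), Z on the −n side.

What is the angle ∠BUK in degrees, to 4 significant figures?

14.15°

The slot axis is L1's direction at 57.6°, so u = (cos 57.6°, sin 57.6°) = (0.5358, 0.8443) and n = (−sin 57.6°, cos 57.6°) = (-0.8443, 0.5358). A is at the origin and K lies 57.7 along u from A, so K = 57.7·u = (30.92, 48.72). Tangency of A1 to both parallel lines with radius 17.1 puts U and Z at A ± 17.1·n: U = (-14.44, 9.163), Z = (14.44, -9.163). Equal radii place N and B the same way about K: N = K + 17.1·n = (16.48, 57.88), B = K − 17.1·n = (45.36, 39.56). Then cos ∠BUK = UB·UK / (|UB||UK|), giving 14.15°.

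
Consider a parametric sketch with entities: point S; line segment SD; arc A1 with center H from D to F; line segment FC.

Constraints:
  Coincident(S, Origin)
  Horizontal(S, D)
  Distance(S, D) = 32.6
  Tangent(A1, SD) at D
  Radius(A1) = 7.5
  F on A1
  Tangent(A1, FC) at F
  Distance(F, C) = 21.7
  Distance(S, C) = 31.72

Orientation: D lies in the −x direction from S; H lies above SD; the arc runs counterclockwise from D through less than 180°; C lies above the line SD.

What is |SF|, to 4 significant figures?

26.00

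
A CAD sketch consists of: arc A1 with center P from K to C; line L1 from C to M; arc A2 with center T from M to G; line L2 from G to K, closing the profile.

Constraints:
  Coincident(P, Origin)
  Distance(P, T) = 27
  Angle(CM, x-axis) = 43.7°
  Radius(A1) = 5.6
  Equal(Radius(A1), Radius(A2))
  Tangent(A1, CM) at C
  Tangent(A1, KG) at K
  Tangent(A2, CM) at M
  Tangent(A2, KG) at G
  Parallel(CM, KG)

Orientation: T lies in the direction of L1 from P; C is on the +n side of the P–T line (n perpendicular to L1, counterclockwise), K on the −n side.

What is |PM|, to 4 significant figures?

27.57

The slot axis is L1's direction at 43.7°, so u = (cos 43.7°, sin 43.7°) = (0.7230, 0.6909) and n = (−sin 43.7°, cos 43.7°) = (-0.6909, 0.7230). P is at the origin and T lies 27.0 along u from P, so T = 27.0·u = (19.52, 18.65). Tangency of A1 to both parallel lines with radius 5.6 puts C and K at P ± 5.6·n: C = (-3.869, 4.049), K = (3.869, -4.049). Equal radii place M and G the same way about T: M = T + 5.6·n = (15.65, 22.70), G = T − 5.6·n = (23.39, 14.61). Then |PM| = |M − P| = 27.57.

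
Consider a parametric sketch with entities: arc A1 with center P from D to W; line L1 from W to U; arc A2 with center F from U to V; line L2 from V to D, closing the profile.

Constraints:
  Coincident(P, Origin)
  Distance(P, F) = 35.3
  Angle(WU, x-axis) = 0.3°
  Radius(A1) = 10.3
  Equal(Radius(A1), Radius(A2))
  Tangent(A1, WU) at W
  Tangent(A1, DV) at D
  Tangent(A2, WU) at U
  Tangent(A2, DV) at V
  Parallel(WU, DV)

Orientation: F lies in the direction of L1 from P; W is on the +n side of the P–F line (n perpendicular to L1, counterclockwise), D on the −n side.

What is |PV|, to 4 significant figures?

36.77

The slot axis is L1's direction at 0.3°, so u = (cos 0.3°, sin 0.3°) = (1.000, 0.005236) and n = (−sin 0.3°, cos 0.3°) = (-0.005236, 1.000). P is at the origin and F lies 35.3 along u from P, so F = 35.3·u = (35.30, 0.1848). Tangency of A1 to both parallel lines with radius 10.3 puts W and D at P ± 10.3·n: W = (-0.05393, 10.30), D = (0.05393, -10.30). Equal radii place U and V the same way about F: U = F + 10.3·n = (35.25, 10.48), V = F − 10.3·n = (35.35, -10.12). Then |PV| = |V − P| = 36.77.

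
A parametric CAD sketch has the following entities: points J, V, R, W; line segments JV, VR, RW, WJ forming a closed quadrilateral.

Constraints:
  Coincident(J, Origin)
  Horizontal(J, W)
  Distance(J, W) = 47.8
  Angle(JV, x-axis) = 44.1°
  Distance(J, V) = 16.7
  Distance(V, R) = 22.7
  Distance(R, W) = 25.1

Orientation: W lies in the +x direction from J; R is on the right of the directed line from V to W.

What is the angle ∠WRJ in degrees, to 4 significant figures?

144.3°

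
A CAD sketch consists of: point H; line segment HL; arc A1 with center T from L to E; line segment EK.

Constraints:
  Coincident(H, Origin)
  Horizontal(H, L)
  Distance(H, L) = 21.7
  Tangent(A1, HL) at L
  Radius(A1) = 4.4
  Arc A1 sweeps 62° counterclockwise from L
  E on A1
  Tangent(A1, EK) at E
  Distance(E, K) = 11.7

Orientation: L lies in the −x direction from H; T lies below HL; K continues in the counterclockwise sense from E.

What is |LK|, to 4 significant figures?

15.76

H is at the origin; HL is horizontal with |HL| = 21.7 and L on the −x side, so L = (-21.70, 0.000). Since A1 is tangent to HL there, TL ⟂ HL, so T = L + (0, -4.4) = (-21.70, -4.400). On A1, L sits at bearing 90° from T; a 62° counterclockwise sweep puts E at bearing 152°, so E = T + 4.4·(cos 152°, sin 152°) = (-25.58, -2.334). Since A1 is tangent to EK there, TE ⟂ EK, so EK runs along (−sin 152°, cos 152°); with |EK| = 11.7, K = (-31.08, -12.66). Then |LK| = |K − L| = 15.76.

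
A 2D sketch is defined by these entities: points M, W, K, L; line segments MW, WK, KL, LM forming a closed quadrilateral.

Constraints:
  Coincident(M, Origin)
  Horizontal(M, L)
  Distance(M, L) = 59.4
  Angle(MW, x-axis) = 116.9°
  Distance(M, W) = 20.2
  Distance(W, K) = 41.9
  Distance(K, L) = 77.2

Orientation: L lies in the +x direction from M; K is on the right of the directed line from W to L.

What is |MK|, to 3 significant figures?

27.5

Checks: |WK| = 41.90 ✓; |KL| = 77.20 ✓.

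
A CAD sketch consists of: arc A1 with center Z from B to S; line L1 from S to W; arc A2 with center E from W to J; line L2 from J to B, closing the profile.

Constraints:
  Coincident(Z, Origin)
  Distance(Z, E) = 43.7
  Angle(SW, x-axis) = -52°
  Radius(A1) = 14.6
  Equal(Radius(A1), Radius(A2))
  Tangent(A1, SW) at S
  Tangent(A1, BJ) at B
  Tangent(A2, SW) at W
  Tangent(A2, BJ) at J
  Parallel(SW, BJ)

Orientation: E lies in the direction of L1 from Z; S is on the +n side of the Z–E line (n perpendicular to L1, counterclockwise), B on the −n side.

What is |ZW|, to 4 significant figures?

46.07

The slot axis is L1's direction at -52.0°, so u = (cos -52.0°, sin -52.0°) = (0.6157, -0.7880) and n = (−sin -52.0°, cos -52.0°) = (0.7880, 0.6157). Z is at the origin and E lies 43.7 along u from Z, so E = 43.7·u = (26.90, -34.44). Tangency of A1 to both parallel lines with radius 14.6 puts S and B at Z ± 14.6·n: S = (11.50, 8.989), B = (-11.50, -8.989). Equal radii place W and J the same way about E: W = E + 14.6·n = (38.41, -25.45), J = E − 14.6·n = (15.40, -43.42). Then |ZW| = |W − Z| = 46.07.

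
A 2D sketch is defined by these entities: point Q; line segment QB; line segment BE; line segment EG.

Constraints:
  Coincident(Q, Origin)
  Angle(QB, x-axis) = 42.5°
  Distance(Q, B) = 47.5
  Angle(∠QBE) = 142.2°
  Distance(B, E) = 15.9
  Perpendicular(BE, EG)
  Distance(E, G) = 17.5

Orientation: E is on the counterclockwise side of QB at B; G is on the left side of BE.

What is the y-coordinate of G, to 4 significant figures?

50.71

Q is at the origin; QB runs at 42.5° with length 47.5, so B = 47.5·(cos 42.5°, sin 42.5°) = (35.02, 32.09). ∠QBE = 142.2°, so BE runs at 42.5° + (180° − 142.2°) = 80.30° from the x-axis; with |BE| = 15.9, E = B + 15.9·(cos 80.30°, sin 80.30°) = (37.70, 47.76). The perpendicularity gives EG at right angles to BE; with |EG| = 17.5 on the left of BE, G = E + 17.5·(-0.9857, 0.1685) = (20.45, 50.71). So G.y = 50.71.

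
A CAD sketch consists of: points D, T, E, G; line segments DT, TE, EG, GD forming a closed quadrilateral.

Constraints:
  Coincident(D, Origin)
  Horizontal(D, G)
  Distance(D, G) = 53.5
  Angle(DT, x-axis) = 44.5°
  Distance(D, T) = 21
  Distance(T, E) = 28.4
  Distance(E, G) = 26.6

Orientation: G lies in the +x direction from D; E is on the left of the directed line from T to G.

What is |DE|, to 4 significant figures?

48.20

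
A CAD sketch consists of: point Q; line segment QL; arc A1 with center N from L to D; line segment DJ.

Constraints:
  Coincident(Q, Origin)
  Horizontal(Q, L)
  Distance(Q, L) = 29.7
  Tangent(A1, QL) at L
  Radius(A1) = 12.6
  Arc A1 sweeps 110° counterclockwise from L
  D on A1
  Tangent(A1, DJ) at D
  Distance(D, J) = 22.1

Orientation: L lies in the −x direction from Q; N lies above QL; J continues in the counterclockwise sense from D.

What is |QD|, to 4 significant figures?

24.59

Q is at the origin; Q and L share the same y with |QL| = 29.7 and L on the −x side, so L = (-29.70, 0.000). Since A1 is tangent to QL there, NL ⟂ QL, so N = L + (0, 12.6) = (-29.70, 12.60). On A1, L sits at bearing -90° from N; a 110° counterclockwise sweep puts D at bearing 20°, so D = N + 12.6·(cos 20°, sin 20°) = (-17.86, 16.91). Then |QD| = |D − Q| = 24.59.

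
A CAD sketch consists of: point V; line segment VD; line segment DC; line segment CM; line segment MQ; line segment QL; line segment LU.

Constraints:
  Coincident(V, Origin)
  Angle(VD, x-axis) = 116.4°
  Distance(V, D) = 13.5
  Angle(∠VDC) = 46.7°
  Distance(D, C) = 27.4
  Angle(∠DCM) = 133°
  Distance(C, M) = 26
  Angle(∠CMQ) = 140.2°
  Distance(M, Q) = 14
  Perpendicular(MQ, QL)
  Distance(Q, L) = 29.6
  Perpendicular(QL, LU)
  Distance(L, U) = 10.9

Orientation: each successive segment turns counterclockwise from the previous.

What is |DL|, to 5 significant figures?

38.314

∠CMQ = 140.2° gives MQ at -23.500° from the x-axis; with |MQ| = 14.0, Q = (9.0125, -42.416). The perpendicularity gives QL at right angles to MQ, so QL runs at 66.500°; with |QL| = 29.6, L = (20.815, -15.271). Then |DL| = |L − D| = 38.314.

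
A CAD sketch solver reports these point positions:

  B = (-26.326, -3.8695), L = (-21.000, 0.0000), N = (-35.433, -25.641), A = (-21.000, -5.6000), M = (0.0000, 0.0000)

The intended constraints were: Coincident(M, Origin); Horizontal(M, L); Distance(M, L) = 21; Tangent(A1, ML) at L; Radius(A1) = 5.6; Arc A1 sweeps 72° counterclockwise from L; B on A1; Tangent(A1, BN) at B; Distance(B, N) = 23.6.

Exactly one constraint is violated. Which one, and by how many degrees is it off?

Tangent(A1, BN) at B — off by 4.70°.

M = (0.00, 0.00) ✓; M.y = 0.00, L.y = 0.00 ✓; |ML| = 21.00 ✓; ∠(AL, LM) = 90.00° ✓; |AL| = 5.600 ✓; bearing(A→B) − bearing(A→L) = 72.00° ✓; |AB| = 5.600 ✓; ∠(AB, BN) = 94.70° ✗; |BN| = 23.60 ✓.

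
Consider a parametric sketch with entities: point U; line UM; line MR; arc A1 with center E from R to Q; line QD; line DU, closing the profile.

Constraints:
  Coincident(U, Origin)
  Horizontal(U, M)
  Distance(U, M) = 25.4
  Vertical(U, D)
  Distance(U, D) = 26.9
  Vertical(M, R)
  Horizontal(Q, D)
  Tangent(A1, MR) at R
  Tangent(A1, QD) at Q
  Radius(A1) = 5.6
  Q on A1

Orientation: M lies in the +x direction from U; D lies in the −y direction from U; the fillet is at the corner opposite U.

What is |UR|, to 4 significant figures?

33.15

The virtual corner opposite U is at (25.40, -26.90). Tangency of A1 to MR means the radius ER is perpendicular to MR and the tangent condition forces EQ to be normal to QD, with radius 5.6, so the center E sits 5.6 in from both sides at E = (19.80, -21.30). That places the tangent points at R = (25.40, -21.30) on MR and Q = (19.80, -26.90) on QD. Then |UR| = |R − U| = 33.15.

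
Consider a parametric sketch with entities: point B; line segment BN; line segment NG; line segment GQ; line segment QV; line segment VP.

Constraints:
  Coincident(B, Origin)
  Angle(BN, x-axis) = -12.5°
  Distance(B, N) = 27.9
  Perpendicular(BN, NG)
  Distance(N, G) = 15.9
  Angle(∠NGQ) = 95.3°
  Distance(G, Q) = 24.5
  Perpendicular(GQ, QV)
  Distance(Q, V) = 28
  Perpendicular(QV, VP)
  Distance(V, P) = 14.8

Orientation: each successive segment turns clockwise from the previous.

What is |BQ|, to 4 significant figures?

18.50

B is at the origin; BN runs at -12.5° with length 27.9, so N = (27.24, -6.039). The perpendicularity gives NG at right angles to BN, so NG runs at -102.5°; with |NG| = 15.9, G = (23.80, -21.56). ∠NGQ = 95.3° gives GQ at 172.8° from the x-axis; with |GQ| = 24.5, Q = (-0.5095, -18.49). Then |BQ| = |Q − B| = 18.50.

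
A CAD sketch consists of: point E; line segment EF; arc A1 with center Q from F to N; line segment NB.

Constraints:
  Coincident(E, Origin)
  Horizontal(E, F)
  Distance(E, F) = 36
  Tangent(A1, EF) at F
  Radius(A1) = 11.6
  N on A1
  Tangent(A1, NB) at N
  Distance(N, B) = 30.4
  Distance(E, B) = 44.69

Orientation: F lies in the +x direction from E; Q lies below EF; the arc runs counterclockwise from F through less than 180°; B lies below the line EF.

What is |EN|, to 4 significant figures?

26.44

Checks: |QN| = 11.60 ✓; ∠(QN, NB) = 90.00° ✓; |NB| = 30.40 ✓; |EB| = 44.69 ✓.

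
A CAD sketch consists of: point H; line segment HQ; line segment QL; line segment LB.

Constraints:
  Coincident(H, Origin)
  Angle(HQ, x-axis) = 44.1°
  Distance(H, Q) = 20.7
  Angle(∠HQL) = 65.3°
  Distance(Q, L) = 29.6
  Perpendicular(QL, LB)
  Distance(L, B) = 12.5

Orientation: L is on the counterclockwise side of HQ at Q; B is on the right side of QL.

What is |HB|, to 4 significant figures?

37.67

∠HQL = 65.3°, so QL runs at 44.1° + (180° − 65.3°) = 158.8° from the x-axis; with |QL| = 29.6, L = Q + 29.6·(cos 158.8°, sin 158.8°) = (-12.73, 25.11). QL ⟂ LB; with |LB| = 12.5 on the right of QL, B = L + 12.5·(0.3616, 0.9323) = (-8.211, 36.76). Then |HB| = |B − H| = 37.67.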